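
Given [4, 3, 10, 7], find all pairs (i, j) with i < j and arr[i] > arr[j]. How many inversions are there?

Finding inversions in [4, 3, 10, 7]:

(0, 1): arr[0]=4 > arr[1]=3
(2, 3): arr[2]=10 > arr[3]=7

Total inversions: 2

The array has 2 inversion(s): (0,1), (2,3). Each pair (i,j) satisfies i < j and arr[i] > arr[j].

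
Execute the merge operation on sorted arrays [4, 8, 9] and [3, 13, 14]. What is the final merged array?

Merging process:

Compare 4 vs 3: take 3 from right. Merged: [3]
Compare 4 vs 13: take 4 from left. Merged: [3, 4]
Compare 8 vs 13: take 8 from left. Merged: [3, 4, 8]
Compare 9 vs 13: take 9 from left. Merged: [3, 4, 8, 9]
Append remaining from right: [13, 14]. Merged: [3, 4, 8, 9, 13, 14]

Final merged array: [3, 4, 8, 9, 13, 14]
Total comparisons: 4

The merged array is [3, 4, 8, 9, 13, 14], requiring 4 comparisons. The merge step runs in O(n) time where n is the total number of elements.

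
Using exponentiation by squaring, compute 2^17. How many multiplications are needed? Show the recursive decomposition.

Computing 2^17 by squaring (build up from 2^1; each line after the first costs one multiplication):

2^1 = 2
2^2 = (2^1)^2 = 2^2 = 4
2^4 = (2^2)^2 = 4^2 = 16
2^8 = (2^4)^2 = 16^2 = 256
2^16 = (2^8)^2 = 256^2 = 65536
2^17 = 2 * 2^16 = 2 * 65536 = 131072

Result: 131072
Multiplications needed: 5 (5 lines after 2^1)

2^17 = 131072. Using exponentiation by squaring, this requires 5 multiplications. The key idea: if the exponent is even, square the half-power; if odd, multiply by the base once.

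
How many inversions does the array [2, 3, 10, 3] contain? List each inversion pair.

Finding inversions in [2, 3, 10, 3]:

(2, 3): arr[2]=10 > arr[3]=3

Total inversions: 1

The array has 1 inversion(s): (2,3). Each pair (i,j) satisfies i < j and arr[i] > arr[j].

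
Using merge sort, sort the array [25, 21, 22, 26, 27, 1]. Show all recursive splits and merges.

Merge sort trace:

Split: [25, 21, 22, 26, 27, 1] -> [25, 21, 22] and [26, 27, 1]
  Split: [25, 21, 22] -> [25] and [21, 22]
    Split: [21, 22] -> [21] and [22]
    Merge: [21] + [22] -> [21, 22]
  Merge: [25] + [21, 22] -> [21, 22, 25]
  Split: [26, 27, 1] -> [26] and [27, 1]
    Split: [27, 1] -> [27] and [1]
    Merge: [27] + [1] -> [1, 27]
  Merge: [26] + [1, 27] -> [1, 26, 27]
Merge: [21, 22, 25] + [1, 26, 27] -> [1, 21, 22, 25, 26, 27]

Final sorted array: [1, 21, 22, 25, 26, 27]

The merge sort proceeds by recursively splitting the array and merging sorted halves.
After all merges, the sorted array is [1, 21, 22, 25, 26, 27].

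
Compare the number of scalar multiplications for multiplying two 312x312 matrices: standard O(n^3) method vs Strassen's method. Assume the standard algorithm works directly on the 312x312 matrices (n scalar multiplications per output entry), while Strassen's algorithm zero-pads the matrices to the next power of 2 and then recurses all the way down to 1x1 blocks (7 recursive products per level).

Matrix multiplication for 312x312 matrices:

Strassen's algorithm requires power-of-2 dimensions. Pad 312x312 to 512x512 (next power of 2).

Standard algorithm: 312^3 = 30371328 multiplications
Strassen's algorithm: 7^(log2(512)) = 7^9 = 40353607 multiplications
Difference: 30371328 - 40353607 = -9982279 (Strassen uses MORE here due to padding overhead — for small or just-over-power-of-2 n, padding can outweigh the per-level savings)

Standard: 30371328 multiplications (312^3). Strassen: 40353607 multiplications (7^9, after padding to 512x512). Strassen reduces 8 recursive multiplications to 7 at each level.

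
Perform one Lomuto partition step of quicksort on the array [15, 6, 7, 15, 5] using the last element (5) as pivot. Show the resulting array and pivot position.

Lomuto partition with pivot = 5:

Initial array: [15, 6, 7, 15, 5]

arr[0]=15 > 5: no swap
arr[1]=6 > 5: no swap
arr[2]=7 > 5: no swap
arr[3]=15 > 5: no swap

Place pivot at position 0: [5, 6, 7, 15, 15]
Pivot position: 0

After partitioning with pivot 5, the array becomes [5, 6, 7, 15, 15]. The pivot is placed at index 0. All elements to the left of the pivot are <= 5, and all elements to the right are > 5.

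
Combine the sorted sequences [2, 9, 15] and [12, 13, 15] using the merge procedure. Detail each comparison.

Merging process:

Compare 2 vs 12: take 2 from left. Merged: [2]
Compare 9 vs 12: take 9 from left. Merged: [2, 9]
Compare 15 vs 12: take 12 from right. Merged: [2, 9, 12]
Compare 15 vs 13: take 13 from right. Merged: [2, 9, 12, 13]
Compare 15 vs 15: take 15 from left. Merged: [2, 9, 12, 13, 15]
Append remaining from right: [15]. Merged: [2, 9, 12, 13, 15, 15]

Final merged array: [2, 9, 12, 13, 15, 15]
Total comparisons: 5

The merged array is [2, 9, 12, 13, 15, 15], requiring 5 comparisons. The merge step runs in O(n) time where n is the total number of elements.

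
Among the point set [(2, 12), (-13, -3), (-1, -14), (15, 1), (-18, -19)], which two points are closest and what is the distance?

Computing all pairwise distances among 5 points:

d((2, 12), (-13, -3)) = 21.2132
d((2, 12), (-1, -14)) = 26.1725
d((2, 12), (15, 1)) = 17.0294
d((2, 12), (-18, -19)) = 36.8917
d((-13, -3), (-1, -14)) = 16.2788 <-- minimum
d((-13, -3), (15, 1)) = 28.2843
d((-13, -3), (-18, -19)) = 16.7631
d((-1, -14), (15, 1)) = 21.9317
d((-1, -14), (-18, -19)) = 17.72
d((15, 1), (-18, -19)) = 38.5876

Closest pair: (-13, -3) and (-1, -14) with distance 16.2788

The closest pair is (-13, -3) and (-1, -14) with Euclidean distance 16.2788. For 5 points, brute-force pairwise comparison is shown above. For large n, the divide-and-conquer algorithm (sort by x, recurse on halves, check the dividing strip) achieves O(n log n).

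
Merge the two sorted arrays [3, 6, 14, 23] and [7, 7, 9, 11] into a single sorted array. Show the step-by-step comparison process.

Merging process:

Compare 3 vs 7: take 3 from left. Merged: [3]
Compare 6 vs 7: take 6 from left. Merged: [3, 6]
Compare 14 vs 7: take 7 from right. Merged: [3, 6, 7]
Compare 14 vs 7: take 7 from right. Merged: [3, 6, 7, 7]
Compare 14 vs 9: take 9 from right. Merged: [3, 6, 7, 7, 9]
Compare 14 vs 11: take 11 from right. Merged: [3, 6, 7, 7, 9, 11]
Append remaining from left: [14, 23]. Merged: [3, 6, 7, 7, 9, 11, 14, 23]

Final merged array: [3, 6, 7, 7, 9, 11, 14, 23]
Total comparisons: 6

The merged array is [3, 6, 7, 7, 9, 11, 14, 23], requiring 6 comparisons. The merge step runs in O(n) time where n is the total number of elements.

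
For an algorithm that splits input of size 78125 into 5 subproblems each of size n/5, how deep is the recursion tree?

For divide and conquer with division factor 5:

Problem sizes at each level:
Level 0: 78125
Level 1: 15625
Level 2: 3125
Level 3: 625
Level 4: 125
Level 5: 25
Level 6: 5
Level 7: 1

The root is level 0 and the size-1 base case is level 7 (the tree spans levels 0 through 7, i.e. 8 levels counting the root), so the depth is the number of divisions: log_5(78125) = 7

The recursion tree depth is log_5(78125) = 7. At each level, the problem size is divided by 5, so it takes 7 divisions to reduce to a base case of size 1. The algorithm makes 5 recursive calls at each level.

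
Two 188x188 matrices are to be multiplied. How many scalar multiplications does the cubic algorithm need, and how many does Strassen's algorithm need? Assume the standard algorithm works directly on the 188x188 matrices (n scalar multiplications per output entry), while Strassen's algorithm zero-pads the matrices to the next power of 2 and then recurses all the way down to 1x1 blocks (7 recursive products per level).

Matrix multiplication for 188x188 matrices:

Strassen's algorithm requires power-of-2 dimensions. Pad 188x188 to 256x256 (next power of 2).

Standard algorithm: 188^3 = 6644672 multiplications
Strassen's algorithm: 7^(log2(256)) = 7^8 = 5764801 multiplications
Savings: 6644672 - 5764801 = 879871 multiplications

Standard: 6644672 multiplications (188^3). Strassen: 5764801 multiplications (7^8, after padding to 256x256). Strassen reduces 8 recursive multiplications to 7 at each level.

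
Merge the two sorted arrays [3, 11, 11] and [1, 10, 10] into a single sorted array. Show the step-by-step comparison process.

Merging process:

Compare 3 vs 1: take 1 from right. Merged: [1]
Compare 3 vs 10: take 3 from left. Merged: [1, 3]
Compare 11 vs 10: take 10 from right. Merged: [1, 3, 10]
Compare 11 vs 10: take 10 from right. Merged: [1, 3, 10, 10]
Append remaining from left: [11, 11]. Merged: [1, 3, 10, 10, 11, 11]

Final merged array: [1, 3, 10, 10, 11, 11]
Total comparisons: 4

The merged array is [1, 3, 10, 10, 11, 11], requiring 4 comparisons. The merge step runs in O(n) time where n is the total number of elements.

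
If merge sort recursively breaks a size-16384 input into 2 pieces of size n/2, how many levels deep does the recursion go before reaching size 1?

For divide and conquer with division factor 2:

Problem sizes at each level:
Level 0: 16384
Level 1: 8192
Level 2: 4096
Level 3: 2048
Level 4: 1024
Level 5: 512
Level 6: 256
Level 7: 128
Level 8: 64
Level 9: 32
Level 10: 16
Level 11: 8
Level 12: 4
Level 13: 2
Level 14: 1

The root is level 0 and the size-1 base case is level 14 (the tree spans levels 0 through 14, i.e. 15 levels counting the root), so the depth is the number of divisions: log_2(16384) = 14

The recursion tree depth is log_2(16384) = 14. At each level, the problem size is divided by 2, so it takes 14 divisions to reduce to a base case of size 1. The algorithm makes 2 recursive calls at each level.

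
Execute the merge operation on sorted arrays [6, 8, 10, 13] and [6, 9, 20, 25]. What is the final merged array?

Merging process:

Compare 6 vs 6: take 6 from left. Merged: [6]
Compare 8 vs 6: take 6 from right. Merged: [6, 6]
Compare 8 vs 9: take 8 from left. Merged: [6, 6, 8]
Compare 10 vs 9: take 9 from right. Merged: [6, 6, 8, 9]
Compare 10 vs 20: take 10 from left. Merged: [6, 6, 8, 9, 10]
Compare 13 vs 20: take 13 from left. Merged: [6, 6, 8, 9, 10, 13]
Append remaining from right: [20, 25]. Merged: [6, 6, 8, 9, 10, 13, 20, 25]

Final merged array: [6, 6, 8, 9, 10, 13, 20, 25]
Total comparisons: 6

The merged array is [6, 6, 8, 9, 10, 13, 20, 25], requiring 6 comparisons. The merge step runs in O(n) time where n is the total number of elements.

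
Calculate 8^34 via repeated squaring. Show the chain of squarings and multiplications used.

Computing 8^34 by squaring (build up from 8^1; each line after the first costs one multiplication):

8^1 = 8
8^2 = (8^1)^2 = 8^2 = 64
8^4 = (8^2)^2 = 64^2 = 4096
8^8 = (8^4)^2 = 4096^2 = 16777216
8^16 = (8^8)^2 = 16777216^2 = 281474976710656
8^17 = 8 * 8^16 = 8 * 281474976710656 = 2251799813685248
8^34 = (8^17)^2 = 2251799813685248^2 = 5070602400912917605986812821504

Result: 5070602400912917605986812821504
Multiplications needed: 6 (6 lines after 8^1)

8^34 = 5070602400912917605986812821504. Using exponentiation by squaring, this requires 6 multiplications. The key idea: if the exponent is even, square the half-power; if odd, multiply by the base once.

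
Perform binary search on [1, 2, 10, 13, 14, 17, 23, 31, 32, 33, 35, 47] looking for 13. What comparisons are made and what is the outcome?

Binary search for 13 in [1, 2, 10, 13, 14, 17, 23, 31, 32, 33, 35, 47]:

lo=0, hi=11, mid=5, arr[mid]=17 -> 17 > 13, search left half
lo=0, hi=4, mid=2, arr[mid]=10 -> 10 < 13, search right half
lo=3, hi=4, mid=3, arr[mid]=13 -> Found target at index 3!

Binary search finds 13 at index 3 after 3 comparisons. The search repeatedly halves the search space by comparing with the middle element.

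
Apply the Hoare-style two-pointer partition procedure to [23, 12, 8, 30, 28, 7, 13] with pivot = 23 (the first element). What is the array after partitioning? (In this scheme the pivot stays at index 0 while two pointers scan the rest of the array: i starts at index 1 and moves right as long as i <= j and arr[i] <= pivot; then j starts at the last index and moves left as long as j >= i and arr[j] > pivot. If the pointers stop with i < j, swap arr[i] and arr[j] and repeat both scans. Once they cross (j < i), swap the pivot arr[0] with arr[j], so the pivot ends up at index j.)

Hoare-style two-pointer partition with pivot = 23:

Initial array: [23, 12, 8, 30, 28, 7, 13]

Pointers start at i = 1, j = 6.
i stops at index 3 (arr[3]=30 > 23), j stops at index 6 (arr[6]=13 <= 23): swap arr[3] and arr[6], array becomes [23, 12, 8, 13, 28, 7, 30]
i stops at index 4 (arr[4]=28 > 23), j stops at index 5 (arr[5]=7 <= 23): swap arr[4] and arr[5], array becomes [23, 12, 8, 13, 7, 28, 30]
i ends at 5, j ends at 4: the pointers have crossed (j < i), so scanning stops.

Swap pivot arr[0] with arr[4] to place pivot at position 4: [7, 12, 8, 13, 23, 28, 30]
Pivot position: 4

After partitioning with pivot 23, the array becomes [7, 12, 8, 13, 23, 28, 30]. The pivot is placed at index 4. All elements to the left of the pivot are <= 23, and all elements to the right are > 23.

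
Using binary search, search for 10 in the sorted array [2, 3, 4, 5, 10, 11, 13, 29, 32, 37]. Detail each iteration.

Binary search for 10 in [2, 3, 4, 5, 10, 11, 13, 29, 32, 37]:

lo=0, hi=9, mid=4, arr[mid]=10 -> Found target at index 4!

Binary search finds 10 at index 4 after 1 comparisons. The search repeatedly halves the search space by comparing with the middle element.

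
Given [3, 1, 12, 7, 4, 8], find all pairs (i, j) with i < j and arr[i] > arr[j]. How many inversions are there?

Finding inversions in [3, 1, 12, 7, 4, 8]:

(0, 1): arr[0]=3 > arr[1]=1
(2, 3): arr[2]=12 > arr[3]=7
(2, 4): arr[2]=12 > arr[4]=4
(2, 5): arr[2]=12 > arr[5]=8
(3, 4): arr[3]=7 > arr[4]=4

Total inversions: 5

The array has 5 inversion(s): (0,1), (2,3), (2,4), (2,5), (3,4). Each pair (i,j) satisfies i < j and arr[i] > arr[j].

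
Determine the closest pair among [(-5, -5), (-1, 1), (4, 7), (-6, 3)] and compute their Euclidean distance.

Computing all pairwise distances among 4 points:

d((-5, -5), (-1, 1)) = 7.2111
d((-5, -5), (4, 7)) = 15.0
d((-5, -5), (-6, 3)) = 8.0623
d((-1, 1), (4, 7)) = 7.8102
d((-1, 1), (-6, 3)) = 5.3852 <-- minimum
d((4, 7), (-6, 3)) = 10.7703

Closest pair: (-1, 1) and (-6, 3) with distance 5.3852

The closest pair is (-1, 1) and (-6, 3) with Euclidean distance 5.3852. For 4 points, brute-force pairwise comparison is shown above. For large n, the divide-and-conquer algorithm (sort by x, recurse on halves, check the dividing strip) achieves O(n log n).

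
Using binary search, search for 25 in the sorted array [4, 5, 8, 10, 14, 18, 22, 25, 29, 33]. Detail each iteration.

Binary search for 25 in [4, 5, 8, 10, 14, 18, 22, 25, 29, 33]:

lo=0, hi=9, mid=4, arr[mid]=14 -> 14 < 25, search right half
lo=5, hi=9, mid=7, arr[mid]=25 -> Found target at index 7!

Binary search finds 25 at index 7 after 2 comparisons. The search repeatedly halves the search space by comparing with the middle element.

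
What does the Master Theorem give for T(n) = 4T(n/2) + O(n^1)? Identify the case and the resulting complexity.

Master Theorem for T(n) = 4T(n/2) + O(n^1):

a = 4, b = 2, c = 1
log_b(a) = log_2(4) = 2.0000

Case 1: c = 1 < log_2(4) = 2.0000
T(n) = O(n^(log_2 4)) = O(n^2)

For T(n) = 4T(n/2) + O(n^1): log_2(4) = 2.0000. This is Case 1 of the Master Theorem (c < log_b(a), work dominated by leaves), giving O(n^2).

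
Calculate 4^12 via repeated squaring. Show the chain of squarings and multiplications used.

Computing 4^12 by squaring (build up from 4^1; each line after the first costs one multiplication):

4^1 = 4
4^2 = (4^1)^2 = 4^2 = 16
4^3 = 4 * 4^2 = 4 * 16 = 64
4^6 = (4^3)^2 = 64^2 = 4096
4^12 = (4^6)^2 = 4096^2 = 16777216

Result: 16777216
Multiplications needed: 4 (4 lines after 4^1)

4^12 = 16777216. Using exponentiation by squaring, this requires 4 multiplications. The key idea: if the exponent is even, square the half-power; if odd, multiply by the base once.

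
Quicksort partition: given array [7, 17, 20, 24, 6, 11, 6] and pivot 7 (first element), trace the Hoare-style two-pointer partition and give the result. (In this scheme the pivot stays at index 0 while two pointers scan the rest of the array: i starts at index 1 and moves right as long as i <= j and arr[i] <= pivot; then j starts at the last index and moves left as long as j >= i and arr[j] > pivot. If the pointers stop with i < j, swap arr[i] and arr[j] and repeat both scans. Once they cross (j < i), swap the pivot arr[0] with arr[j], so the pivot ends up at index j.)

Hoare-style two-pointer partition with pivot = 7:

Initial array: [7, 17, 20, 24, 6, 11, 6]

Pointers start at i = 1, j = 6.
i stops at index 1 (arr[1]=17 > 7), j stops at index 6 (arr[6]=6 <= 7): swap arr[1] and arr[6], array becomes [7, 6, 20, 24, 6, 11, 17]
i stops at index 2 (arr[2]=20 > 7), j stops at index 4 (arr[4]=6 <= 7): swap arr[2] and arr[4], array becomes [7, 6, 6, 24, 20, 11, 17]
i ends at 3, j ends at 2: the pointers have crossed (j < i), so scanning stops.

Swap pivot arr[0] with arr[2] to place pivot at position 2: [6, 6, 7, 24, 20, 11, 17]
Pivot position: 2

After partitioning with pivot 7, the array becomes [6, 6, 7, 24, 20, 11, 17]. The pivot is placed at index 2. All elements to the left of the pivot are <= 7, and all elements to the right are > 7.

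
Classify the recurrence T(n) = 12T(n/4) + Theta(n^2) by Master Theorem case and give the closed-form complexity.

Master Theorem for T(n) = 12T(n/4) + O(n^2):

a = 12, b = 4, c = 2
log_b(a) = log_4(12) = 1.7925

Case 3: c = 2 > log_4(12) = 1.7925
T(n) = O(n^2) = O(n^2)

For T(n) = 12T(n/4) + O(n^2): log_4(12) = 1.7925. This is Case 3 of the Master Theorem (c > log_b(a), work dominated by root), giving O(n^2).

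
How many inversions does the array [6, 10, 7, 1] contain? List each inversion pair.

Finding inversions in [6, 10, 7, 1]:

(0, 3): arr[0]=6 > arr[3]=1
(1, 2): arr[1]=10 > arr[2]=7
(1, 3): arr[1]=10 > arr[3]=1
(2, 3): arr[2]=7 > arr[3]=1

Total inversions: 4

The array has 4 inversion(s): (0,3), (1,2), (1,3), (2,3). Each pair (i,j) satisfies i < j and arr[i] > arr[j].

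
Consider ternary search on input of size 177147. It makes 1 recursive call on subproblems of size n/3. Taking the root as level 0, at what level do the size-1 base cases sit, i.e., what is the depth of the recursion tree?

For divide and conquer with division factor 3:

Problem sizes at each level:
Level 0: 177147
Level 1: 59049
Level 2: 19683
Level 3: 6561
Level 4: 2187
Level 5: 729
Level 6: 243
Level 7: 81
Level 8: 27
Level 9: 9
Level 10: 3
Level 11: 1

The root is level 0 and the size-1 base case is level 11 (the tree spans levels 0 through 11, i.e. 12 levels counting the root), so the depth is the number of divisions: log_3(177147) = 11

The recursion tree depth is log_3(177147) = 11. At each level, the problem size is divided by 3, so it takes 11 divisions to reduce to a base case of size 1. The algorithm makes 1 recursive call at each level.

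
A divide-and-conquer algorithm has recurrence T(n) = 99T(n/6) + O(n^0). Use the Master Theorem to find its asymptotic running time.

Master Theorem for T(n) = 99T(n/6) + O(n^0):

a = 99, b = 6, c = 0
log_b(a) = log_6(99) = 2.5646

Case 1: c = 0 < log_6(99) = 2.5646
T(n) = O(n^(log_6 99))

For T(n) = 99T(n/6) + O(n^0): log_6(99) = 2.5646. This is Case 1 of the Master Theorem (c < log_b(a), work dominated by leaves), giving O(n^(log_6 99)).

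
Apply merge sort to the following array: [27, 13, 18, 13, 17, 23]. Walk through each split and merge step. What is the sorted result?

Merge sort trace:

Split: [27, 13, 18, 13, 17, 23] -> [27, 13, 18] and [13, 17, 23]
  Split: [27, 13, 18] -> [27] and [13, 18]
    Split: [13, 18] -> [13] and [18]
    Merge: [13] + [18] -> [13, 18]
  Merge: [27] + [13, 18] -> [13, 18, 27]
  Split: [13, 17, 23] -> [13] and [17, 23]
    Split: [17, 23] -> [17] and [23]
    Merge: [17] + [23] -> [17, 23]
  Merge: [13] + [17, 23] -> [13, 17, 23]
Merge: [13, 18, 27] + [13, 17, 23] -> [13, 13, 17, 18, 23, 27]

Final sorted array: [13, 13, 17, 18, 23, 27]

The merge sort proceeds by recursively splitting the array and merging sorted halves.
After all merges, the sorted array is [13, 13, 17, 18, 23, 27].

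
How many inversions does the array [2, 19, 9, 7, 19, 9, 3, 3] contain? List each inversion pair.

Finding inversions in [2, 19, 9, 7, 19, 9, 3, 3]:

(1, 2): arr[1]=19 > arr[2]=9
(1, 3): arr[1]=19 > arr[3]=7
(1, 5): arr[1]=19 > arr[5]=9
(1, 6): arr[1]=19 > arr[6]=3
(1, 7): arr[1]=19 > arr[7]=3
(2, 3): arr[2]=9 > arr[3]=7
(2, 6): arr[2]=9 > arr[6]=3
(2, 7): arr[2]=9 > arr[7]=3
(3, 6): arr[3]=7 > arr[6]=3
(3, 7): arr[3]=7 > arr[7]=3
(4, 5): arr[4]=19 > arr[5]=9
(4, 6): arr[4]=19 > arr[6]=3
(4, 7): arr[4]=19 > arr[7]=3
(5, 6): arr[5]=9 > arr[6]=3
(5, 7): arr[5]=9 > arr[7]=3

Total inversions: 15

The array has 15 inversion(s): (1,2), (1,3), (1,5), (1,6), (1,7), (2,3), (2,6), (2,7), (3,6), (3,7), (4,5), (4,6), (4,7), (5,6), (5,7). Each pair (i,j) satisfies i < j and arr[i] > arr[j].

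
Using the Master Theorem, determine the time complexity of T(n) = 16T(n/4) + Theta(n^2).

Master Theorem for T(n) = 16T(n/4) + O(n^2):

a = 16, b = 4, c = 2
log_b(a) = log_4(16) = 2.0000

Case 2: c = 2 = log_4(16) = 2.0000
T(n) = O(n^2 log n) = O(n^2 log n)

For T(n) = 16T(n/4) + O(n^2): log_4(16) = 2.0000. This is Case 2 of the Master Theorem (c = log_b(a), equal work at all levels), giving O(n^2 log n).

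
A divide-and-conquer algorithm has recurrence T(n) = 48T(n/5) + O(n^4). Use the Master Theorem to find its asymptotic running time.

Master Theorem for T(n) = 48T(n/5) + O(n^4):

a = 48, b = 5, c = 4
log_b(a) = log_5(48) = 2.4053

Case 3: c = 4 > log_5(48) = 2.4053
T(n) = O(n^4) = O(n^4)

For T(n) = 48T(n/5) + O(n^4): log_5(48) = 2.4053. This is Case 3 of the Master Theorem (c > log_b(a), work dominated by root), giving O(n^4).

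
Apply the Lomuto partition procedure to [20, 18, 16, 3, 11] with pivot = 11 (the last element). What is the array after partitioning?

Lomuto partition with pivot = 11:

Initial array: [20, 18, 16, 3, 11]

arr[0]=20 > 11: no swap
arr[1]=18 > 11: no swap
arr[2]=16 > 11: no swap
arr[3]=3 <= 11: swap with position 0, array becomes [3, 18, 16, 20, 11]

Place pivot at position 1: [3, 11, 16, 20, 18]
Pivot position: 1

After partitioning with pivot 11, the array becomes [3, 11, 16, 20, 18]. The pivot is placed at index 1. All elements to the left of the pivot are <= 11, and all elements to the right are > 11.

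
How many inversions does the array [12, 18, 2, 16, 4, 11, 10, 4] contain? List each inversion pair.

Finding inversions in [12, 18, 2, 16, 4, 11, 10, 4]:

(0, 2): arr[0]=12 > arr[2]=2
(0, 4): arr[0]=12 > arr[4]=4
(0, 5): arr[0]=12 > arr[5]=11
(0, 6): arr[0]=12 > arr[6]=10
(0, 7): arr[0]=12 > arr[7]=4
(1, 2): arr[1]=18 > arr[2]=2
(1, 3): arr[1]=18 > arr[3]=16
(1, 4): arr[1]=18 > arr[4]=4
(1, 5): arr[1]=18 > arr[5]=11
(1, 6): arr[1]=18 > arr[6]=10
(1, 7): arr[1]=18 > arr[7]=4
(3, 4): arr[3]=16 > arr[4]=4
(3, 5): arr[3]=16 > arr[5]=11
(3, 6): arr[3]=16 > arr[6]=10
(3, 7): arr[3]=16 > arr[7]=4
(5, 6): arr[5]=11 > arr[6]=10
(5, 7): arr[5]=11 > arr[7]=4
(6, 7): arr[6]=10 > arr[7]=4

Total inversions: 18

The array has 18 inversion(s): (0,2), (0,4), (0,5), (0,6), (0,7), (1,2), (1,3), (1,4), (1,5), (1,6), (1,7), (3,4), (3,5), (3,6), (3,7), (5,6), (5,7), (6,7). Each pair (i,j) satisfies i < j and arr[i] > arr[j].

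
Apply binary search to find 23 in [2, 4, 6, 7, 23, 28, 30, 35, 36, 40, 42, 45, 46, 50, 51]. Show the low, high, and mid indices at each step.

Binary search for 23 in [2, 4, 6, 7, 23, 28, 30, 35, 36, 40, 42, 45, 46, 50, 51]:

lo=0, hi=14, mid=7, arr[mid]=35 -> 35 > 23, search left half
lo=0, hi=6, mid=3, arr[mid]=7 -> 7 < 23, search right half
lo=4, hi=6, mid=5, arr[mid]=28 -> 28 > 23, search left half
lo=4, hi=4, mid=4, arr[mid]=23 -> Found target at index 4!

Binary search finds 23 at index 4 after 4 comparisons. The search repeatedly halves the search space by comparing with the middle element.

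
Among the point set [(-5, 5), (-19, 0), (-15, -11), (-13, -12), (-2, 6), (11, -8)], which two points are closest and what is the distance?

Computing all pairwise distances among 6 points:

d((-5, 5), (-19, 0)) = 14.8661
d((-5, 5), (-15, -11)) = 18.868
d((-5, 5), (-13, -12)) = 18.7883
d((-5, 5), (-2, 6)) = 3.1623
d((-5, 5), (11, -8)) = 20.6155
d((-19, 0), (-15, -11)) = 11.7047
d((-19, 0), (-13, -12)) = 13.4164
d((-19, 0), (-2, 6)) = 18.0278
d((-19, 0), (11, -8)) = 31.0483
d((-15, -11), (-13, -12)) = 2.2361 <-- minimum
d((-15, -11), (-2, 6)) = 21.4009
d((-15, -11), (11, -8)) = 26.1725
d((-13, -12), (-2, 6)) = 21.095
d((-13, -12), (11, -8)) = 24.3311
d((-2, 6), (11, -8)) = 19.105

Closest pair: (-15, -11) and (-13, -12) with distance 2.2361

The closest pair is (-15, -11) and (-13, -12) with Euclidean distance 2.2361. For 6 points, brute-force pairwise comparison is shown above. For large n, the divide-and-conquer algorithm (sort by x, recurse on halves, check the dividing strip) achieves O(n log n).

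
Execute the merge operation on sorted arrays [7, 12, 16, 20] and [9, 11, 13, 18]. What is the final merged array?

Merging process:

Compare 7 vs 9: take 7 from left. Merged: [7]
Compare 12 vs 9: take 9 from right. Merged: [7, 9]
Compare 12 vs 11: take 11 from right. Merged: [7, 9, 11]
Compare 12 vs 13: take 12 from left. Merged: [7, 9, 11, 12]
Compare 16 vs 13: take 13 from right. Merged: [7, 9, 11, 12, 13]
Compare 16 vs 18: take 16 from left. Merged: [7, 9, 11, 12, 13, 16]
Compare 20 vs 18: take 18 from right. Merged: [7, 9, 11, 12, 13, 16, 18]
Append remaining from left: [20]. Merged: [7, 9, 11, 12, 13, 16, 18, 20]

Final merged array: [7, 9, 11, 12, 13, 16, 18, 20]
Total comparisons: 7

The merged array is [7, 9, 11, 12, 13, 16, 18, 20], requiring 7 comparisons. The merge step runs in O(n) time where n is the total number of elements.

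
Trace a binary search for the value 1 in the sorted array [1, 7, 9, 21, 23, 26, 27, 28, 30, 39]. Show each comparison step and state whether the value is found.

Binary search for 1 in [1, 7, 9, 21, 23, 26, 27, 28, 30, 39]:

lo=0, hi=9, mid=4, arr[mid]=23 -> 23 > 1, search left half
lo=0, hi=3, mid=1, arr[mid]=7 -> 7 > 1, search left half
lo=0, hi=0, mid=0, arr[mid]=1 -> Found target at index 0!

Binary search finds 1 at index 0 after 3 comparisons. The search repeatedly halves the search space by comparing with the middle element.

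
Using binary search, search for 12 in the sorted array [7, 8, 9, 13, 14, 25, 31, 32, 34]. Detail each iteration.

Binary search for 12 in [7, 8, 9, 13, 14, 25, 31, 32, 34]:

lo=0, hi=8, mid=4, arr[mid]=14 -> 14 > 12, search left half
lo=0, hi=3, mid=1, arr[mid]=8 -> 8 < 12, search right half
lo=2, hi=3, mid=2, arr[mid]=9 -> 9 < 12, search right half
lo=3, hi=3, mid=3, arr[mid]=13 -> 13 > 12, search left half
lo=3 > hi=2, target 12 not found

Binary search determines that 12 is not in the array after 4 comparisons. The search space was exhausted without finding the target.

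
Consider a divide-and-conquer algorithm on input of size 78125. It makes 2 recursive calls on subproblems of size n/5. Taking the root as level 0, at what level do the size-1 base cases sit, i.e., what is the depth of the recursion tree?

For divide and conquer with division factor 5:

Problem sizes at each level:
Level 0: 78125
Level 1: 15625
Level 2: 3125
Level 3: 625
Level 4: 125
Level 5: 25
Level 6: 5
Level 7: 1

The root is level 0 and the size-1 base case is level 7 (the tree spans levels 0 through 7, i.e. 8 levels counting the root), so the depth is the number of divisions: log_5(78125) = 7

The recursion tree depth is log_5(78125) = 7. At each level, the problem size is divided by 5, so it takes 7 divisions to reduce to a base case of size 1. The algorithm makes 2 recursive calls at each level.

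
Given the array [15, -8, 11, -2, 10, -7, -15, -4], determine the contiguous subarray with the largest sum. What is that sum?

Using Kadane's algorithm on [15, -8, 11, -2, 10, -7, -15, -4]:

Scanning through the array:
Position 1 (value -8): max_ending_here = 7, max_so_far = 15
Position 2 (value 11): max_ending_here = 18, max_so_far = 18
Position 3 (value -2): max_ending_here = 16, max_so_far = 18
Position 4 (value 10): max_ending_here = 26, max_so_far = 26
Position 5 (value -7): max_ending_here = 19, max_so_far = 26
Position 6 (value -15): max_ending_here = 4, max_so_far = 26
Position 7 (value -4): max_ending_here = 0, max_so_far = 26

Maximum subarray: [15, -8, 11, -2, 10]
Maximum sum: 26

The maximum subarray is [15, -8, 11, -2, 10] with sum 26. This subarray runs from index 0 to index 4.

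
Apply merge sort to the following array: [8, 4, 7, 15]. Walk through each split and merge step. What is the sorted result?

Merge sort trace:

Split: [8, 4, 7, 15] -> [8, 4] and [7, 15]
  Split: [8, 4] -> [8] and [4]
  Merge: [8] + [4] -> [4, 8]
  Split: [7, 15] -> [7] and [15]
  Merge: [7] + [15] -> [7, 15]
Merge: [4, 8] + [7, 15] -> [4, 7, 8, 15]

Final sorted array: [4, 7, 8, 15]

The merge sort proceeds by recursively splitting the array and merging sorted halves.
After all merges, the sorted array is [4, 7, 8, 15].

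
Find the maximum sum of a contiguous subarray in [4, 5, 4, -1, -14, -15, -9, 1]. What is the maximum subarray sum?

Using Kadane's algorithm on [4, 5, 4, -1, -14, -15, -9, 1]:

Scanning through the array:
Position 1 (value 5): max_ending_here = 9, max_so_far = 9
Position 2 (value 4): max_ending_here = 13, max_so_far = 13
Position 3 (value -1): max_ending_here = 12, max_so_far = 13
Position 4 (value -14): max_ending_here = -2, max_so_far = 13
Position 5 (value -15): max_ending_here = -15, max_so_far = 13
Position 6 (value -9): max_ending_here = -9, max_so_far = 13
Position 7 (value 1): max_ending_here = 1, max_so_far = 13

Maximum subarray: [4, 5, 4]
Maximum sum: 13

The maximum subarray is [4, 5, 4] with sum 13. This subarray runs from index 0 to index 2.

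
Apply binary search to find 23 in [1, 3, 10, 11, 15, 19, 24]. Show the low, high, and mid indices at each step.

Binary search for 23 in [1, 3, 10, 11, 15, 19, 24]:

lo=0, hi=6, mid=3, arr[mid]=11 -> 11 < 23, search right half
lo=4, hi=6, mid=5, arr[mid]=19 -> 19 < 23, search right half
lo=6, hi=6, mid=6, arr[mid]=24 -> 24 > 23, search left half
lo=6 > hi=5, target 23 not found

Binary search determines that 23 is not in the array after 3 comparisons. The search space was exhausted without finding the target.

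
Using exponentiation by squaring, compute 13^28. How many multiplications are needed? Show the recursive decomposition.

Computing 13^28 by squaring (build up from 13^1; each line after the first costs one multiplication):

13^1 = 13
13^2 = (13^1)^2 = 13^2 = 169
13^3 = 13 * 13^2 = 13 * 169 = 2197
13^6 = (13^3)^2 = 2197^2 = 4826809
13^7 = 13 * 13^6 = 13 * 4826809 = 62748517
13^14 = (13^7)^2 = 62748517^2 = 3937376385699289
13^28 = (13^14)^2 = 3937376385699289^2 = 15502932802662396215269535105521

Result: 15502932802662396215269535105521
Multiplications needed: 6 (6 lines after 13^1)

13^28 = 15502932802662396215269535105521. Using exponentiation by squaring, this requires 6 multiplications. The key idea: if the exponent is even, square the half-power; if odd, multiply by the base once.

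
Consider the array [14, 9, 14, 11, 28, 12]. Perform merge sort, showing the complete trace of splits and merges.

Merge sort trace:

Split: [14, 9, 14, 11, 28, 12] -> [14, 9, 14] and [11, 28, 12]
  Split: [14, 9, 14] -> [14] and [9, 14]
    Split: [9, 14] -> [9] and [14]
    Merge: [9] + [14] -> [9, 14]
  Merge: [14] + [9, 14] -> [9, 14, 14]
  Split: [11, 28, 12] -> [11] and [28, 12]
    Split: [28, 12] -> [28] and [12]
    Merge: [28] + [12] -> [12, 28]
  Merge: [11] + [12, 28] -> [11, 12, 28]
Merge: [9, 14, 14] + [11, 12, 28] -> [9, 11, 12, 14, 14, 28]

Final sorted array: [9, 11, 12, 14, 14, 28]

The merge sort proceeds by recursively splitting the array and merging sorted halves.
After all merges, the sorted array is [9, 11, 12, 14, 14, 28].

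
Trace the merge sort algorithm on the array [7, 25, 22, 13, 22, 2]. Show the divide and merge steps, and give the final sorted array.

Merge sort trace:

Split: [7, 25, 22, 13, 22, 2] -> [7, 25, 22] and [13, 22, 2]
  Split: [7, 25, 22] -> [7] and [25, 22]
    Split: [25, 22] -> [25] and [22]
    Merge: [25] + [22] -> [22, 25]
  Merge: [7] + [22, 25] -> [7, 22, 25]
  Split: [13, 22, 2] -> [13] and [22, 2]
    Split: [22, 2] -> [22] and [2]
    Merge: [22] + [2] -> [2, 22]
  Merge: [13] + [2, 22] -> [2, 13, 22]
Merge: [7, 22, 25] + [2, 13, 22] -> [2, 7, 13, 22, 22, 25]

Final sorted array: [2, 7, 13, 22, 22, 25]

The merge sort proceeds by recursively splitting the array and merging sorted halves.
After all merges, the sorted array is [2, 7, 13, 22, 22, 25].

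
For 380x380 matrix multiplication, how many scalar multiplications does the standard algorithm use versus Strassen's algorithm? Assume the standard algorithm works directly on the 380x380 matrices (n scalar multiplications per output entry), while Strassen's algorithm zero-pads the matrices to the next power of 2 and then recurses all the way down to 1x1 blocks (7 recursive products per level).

Matrix multiplication for 380x380 matrices:

Strassen's algorithm requires power-of-2 dimensions. Pad 380x380 to 512x512 (next power of 2).

Standard algorithm: 380^3 = 54872000 multiplications
Strassen's algorithm: 7^(log2(512)) = 7^9 = 40353607 multiplications
Savings: 54872000 - 40353607 = 14518393 multiplications

Standard: 54872000 multiplications (380^3). Strassen: 40353607 multiplications (7^9, after padding to 512x512). Strassen reduces 8 recursive multiplications to 7 at each level.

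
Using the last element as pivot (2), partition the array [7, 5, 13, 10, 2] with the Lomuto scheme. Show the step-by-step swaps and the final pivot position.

Lomuto partition with pivot = 2:

Initial array: [7, 5, 13, 10, 2]

arr[0]=7 > 2: no swap
arr[1]=5 > 2: no swap
arr[2]=13 > 2: no swap
arr[3]=10 > 2: no swap

Place pivot at position 0: [2, 5, 13, 10, 7]
Pivot position: 0

After partitioning with pivot 2, the array becomes [2, 5, 13, 10, 7]. The pivot is placed at index 0. All elements to the left of the pivot are <= 2, and all elements to the right are > 2.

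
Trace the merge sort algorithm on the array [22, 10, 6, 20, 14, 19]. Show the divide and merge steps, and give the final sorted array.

Merge sort trace:

Split: [22, 10, 6, 20, 14, 19] -> [22, 10, 6] and [20, 14, 19]
  Split: [22, 10, 6] -> [22] and [10, 6]
    Split: [10, 6] -> [10] and [6]
    Merge: [10] + [6] -> [6, 10]
  Merge: [22] + [6, 10] -> [6, 10, 22]
  Split: [20, 14, 19] -> [20] and [14, 19]
    Split: [14, 19] -> [14] and [19]
    Merge: [14] + [19] -> [14, 19]
  Merge: [20] + [14, 19] -> [14, 19, 20]
Merge: [6, 10, 22] + [14, 19, 20] -> [6, 10, 14, 19, 20, 22]

Final sorted array: [6, 10, 14, 19, 20, 22]

The merge sort proceeds by recursively splitting the array and merging sorted halves.
After all merges, the sorted array is [6, 10, 14, 19, 20, 22].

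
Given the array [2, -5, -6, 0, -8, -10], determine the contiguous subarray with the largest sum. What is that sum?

Using Kadane's algorithm on [2, -5, -6, 0, -8, -10]:

Scanning through the array:
Position 1 (value -5): max_ending_here = -3, max_so_far = 2
Position 2 (value -6): max_ending_here = -6, max_so_far = 2
Position 3 (value 0): max_ending_here = 0, max_so_far = 2
Position 4 (value -8): max_ending_here = -8, max_so_far = 2
Position 5 (value -10): max_ending_here = -10, max_so_far = 2

Maximum subarray: [2]
Maximum sum: 2

The maximum subarray is [2] with sum 2. This subarray runs from index 0 to index 0.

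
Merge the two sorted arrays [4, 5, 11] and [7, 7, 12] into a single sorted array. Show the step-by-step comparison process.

Merging process:

Compare 4 vs 7: take 4 from left. Merged: [4]
Compare 5 vs 7: take 5 from left. Merged: [4, 5]
Compare 11 vs 7: take 7 from right. Merged: [4, 5, 7]
Compare 11 vs 7: take 7 from right. Merged: [4, 5, 7, 7]
Compare 11 vs 12: take 11 from left. Merged: [4, 5, 7, 7, 11]
Append remaining from right: [12]. Merged: [4, 5, 7, 7, 11, 12]

Final merged array: [4, 5, 7, 7, 11, 12]
Total comparisons: 5

The merged array is [4, 5, 7, 7, 11, 12], requiring 5 comparisons. The merge step runs in O(n) time where n is the total number of elements.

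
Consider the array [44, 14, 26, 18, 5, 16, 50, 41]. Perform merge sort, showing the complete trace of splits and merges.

Merge sort trace:

Split: [44, 14, 26, 18, 5, 16, 50, 41] -> [44, 14, 26, 18] and [5, 16, 50, 41]
  Split: [44, 14, 26, 18] -> [44, 14] and [26, 18]
    Split: [44, 14] -> [44] and [14]
    Merge: [44] + [14] -> [14, 44]
    Split: [26, 18] -> [26] and [18]
    Merge: [26] + [18] -> [18, 26]
  Merge: [14, 44] + [18, 26] -> [14, 18, 26, 44]
  Split: [5, 16, 50, 41] -> [5, 16] and [50, 41]
    Split: [5, 16] -> [5] and [16]
    Merge: [5] + [16] -> [5, 16]
    Split: [50, 41] -> [50] and [41]
    Merge: [50] + [41] -> [41, 50]
  Merge: [5, 16] + [41, 50] -> [5, 16, 41, 50]
Merge: [14, 18, 26, 44] + [5, 16, 41, 50] -> [5, 14, 16, 18, 26, 41, 44, 50]

Final sorted array: [5, 14, 16, 18, 26, 41, 44, 50]

The merge sort proceeds by recursively splitting the array and merging sorted halves.
After all merges, the sorted array is [5, 14, 16, 18, 26, 41, 44, 50].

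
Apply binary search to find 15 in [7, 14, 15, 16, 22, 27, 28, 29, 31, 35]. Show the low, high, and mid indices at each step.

Binary search for 15 in [7, 14, 15, 16, 22, 27, 28, 29, 31, 35]:

lo=0, hi=9, mid=4, arr[mid]=22 -> 22 > 15, search left half
lo=0, hi=3, mid=1, arr[mid]=14 -> 14 < 15, search right half
lo=2, hi=3, mid=2, arr[mid]=15 -> Found target at index 2!

Binary search finds 15 at index 2 after 3 comparisons. The search repeatedly halves the search space by comparing with the middle element.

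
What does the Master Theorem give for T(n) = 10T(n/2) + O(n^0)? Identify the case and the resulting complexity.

Master Theorem for T(n) = 10T(n/2) + O(n^0):

a = 10, b = 2, c = 0
log_b(a) = log_2(10) = 3.3219

Case 1: c = 0 < log_2(10) = 3.3219
T(n) = O(n^(log_2 10))

For T(n) = 10T(n/2) + O(n^0): log_2(10) = 3.3219. This is Case 1 of the Master Theorem (c < log_b(a), work dominated by leaves), giving O(n^(log_2 10)).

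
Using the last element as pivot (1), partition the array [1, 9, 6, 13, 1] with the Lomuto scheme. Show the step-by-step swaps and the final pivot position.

Lomuto partition with pivot = 1:

Initial array: [1, 9, 6, 13, 1]

arr[0]=1 <= 1: swap with position 0, array becomes [1, 9, 6, 13, 1]
arr[1]=9 > 1: no swap
arr[2]=6 > 1: no swap
arr[3]=13 > 1: no swap

Place pivot at position 1: [1, 1, 6, 13, 9]
Pivot position: 1

After partitioning with pivot 1, the array becomes [1, 1, 6, 13, 9]. The pivot is placed at index 1. All elements to the left of the pivot are <= 1, and all elements to the right are > 1.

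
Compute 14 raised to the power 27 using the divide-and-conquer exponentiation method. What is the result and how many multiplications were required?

Computing 14^27 by squaring (build up from 14^1; each line after the first costs one multiplication):

14^1 = 14
14^2 = (14^1)^2 = 14^2 = 196
14^3 = 14 * 14^2 = 14 * 196 = 2744
14^6 = (14^3)^2 = 2744^2 = 7529536
14^12 = (14^6)^2 = 7529536^2 = 56693912375296
14^13 = 14 * 14^12 = 14 * 56693912375296 = 793714773254144
14^26 = (14^13)^2 = 793714773254144^2 = 629983141281877223603213172736
14^27 = 14 * 14^26 = 14 * 629983141281877223603213172736 = 8819763977946281130444984418304

Result: 8819763977946281130444984418304
Multiplications needed: 7 (7 lines after 14^1)

14^27 = 8819763977946281130444984418304. Using exponentiation by squaring, this requires 7 multiplications. The key idea: if the exponent is even, square the half-power; if odd, multiply by the base once.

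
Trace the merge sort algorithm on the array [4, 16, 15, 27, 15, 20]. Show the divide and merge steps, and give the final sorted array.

Merge sort trace:

Split: [4, 16, 15, 27, 15, 20] -> [4, 16, 15] and [27, 15, 20]
  Split: [4, 16, 15] -> [4] and [16, 15]
    Split: [16, 15] -> [16] and [15]
    Merge: [16] + [15] -> [15, 16]
  Merge: [4] + [15, 16] -> [4, 15, 16]
  Split: [27, 15, 20] -> [27] and [15, 20]
    Split: [15, 20] -> [15] and [20]
    Merge: [15] + [20] -> [15, 20]
  Merge: [27] + [15, 20] -> [15, 20, 27]
Merge: [4, 15, 16] + [15, 20, 27] -> [4, 15, 15, 16, 20, 27]

Final sorted array: [4, 15, 15, 16, 20, 27]

The merge sort proceeds by recursively splitting the array and merging sorted halves.
After all merges, the sorted array is [4, 15, 15, 16, 20, 27].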